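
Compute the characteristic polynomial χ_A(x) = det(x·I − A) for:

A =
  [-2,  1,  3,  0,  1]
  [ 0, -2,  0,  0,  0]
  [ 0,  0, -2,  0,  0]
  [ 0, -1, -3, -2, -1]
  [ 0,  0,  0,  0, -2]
x^5 + 10*x^4 + 40*x^3 + 80*x^2 + 80*x + 32

Expanding det(x·I − A) (e.g. by cofactor expansion or by noting that A is similar to its Jordan form J, which has the same characteristic polynomial as A) gives
  χ_A(x) = x^5 + 10*x^4 + 40*x^3 + 80*x^2 + 80*x + 32
which factors as (x + 2)^5. The eigenvalues (with algebraic multiplicities) are λ = -2 with multiplicity 5.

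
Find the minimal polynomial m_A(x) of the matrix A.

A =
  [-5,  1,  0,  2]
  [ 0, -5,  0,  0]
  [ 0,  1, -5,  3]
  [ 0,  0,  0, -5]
x^2 + 10*x + 25

The characteristic polynomial is χ_A(x) = (x + 5)^4, so the eigenvalues are known. The minimal polynomial is
  m_A(x) = Π_λ (x − λ)^{k_λ}
where k_λ is the size of the *largest* Jordan block for λ (equivalently, the smallest k with (A − λI)^k v = 0 for every generalised eigenvector v of λ).

  λ = -5: largest Jordan block has size 2, contributing (x + 5)^2

So m_A(x) = (x + 5)^2 = x^2 + 10*x + 25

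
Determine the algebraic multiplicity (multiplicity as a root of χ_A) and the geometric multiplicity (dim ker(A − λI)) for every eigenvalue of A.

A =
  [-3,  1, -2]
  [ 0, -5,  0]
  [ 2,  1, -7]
λ = -5: alg = 3, geom = 2

Step 1 — factor the characteristic polynomial to read off the algebraic multiplicities:
  χ_A(x) = (x + 5)^3

Step 2 — compute geometric multiplicities via the rank-nullity identity g(λ) = n − rank(A − λI):
  rank(A − (-5)·I) = 1, so dim ker(A − (-5)·I) = n − 1 = 2

Summary:
  λ = -5: algebraic multiplicity = 3, geometric multiplicity = 2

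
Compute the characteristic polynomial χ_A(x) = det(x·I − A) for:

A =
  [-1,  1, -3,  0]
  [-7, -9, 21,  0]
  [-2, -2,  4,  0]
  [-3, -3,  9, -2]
x^4 + 8*x^3 + 24*x^2 + 32*x + 16

Expanding det(x·I − A) (e.g. by cofactor expansion or by noting that A is similar to its Jordan form J, which has the same characteristic polynomial as A) gives
  χ_A(x) = x^4 + 8*x^3 + 24*x^2 + 32*x + 16
which factors as (x + 2)^4. The eigenvalues (with algebraic multiplicities) are λ = -2 with multiplicity 4.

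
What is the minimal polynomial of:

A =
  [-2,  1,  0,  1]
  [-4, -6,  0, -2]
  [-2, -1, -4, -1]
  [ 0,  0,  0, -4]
x^2 + 8*x + 16

The characteristic polynomial is χ_A(x) = (x + 4)^4, so the eigenvalues are known. The minimal polynomial is
  m_A(x) = Π_λ (x − λ)^{k_λ}
where k_λ is the size of the *largest* Jordan block for λ (equivalently, the smallest k with (A − λI)^k v = 0 for every generalised eigenvector v of λ).

  λ = -4: largest Jordan block has size 2, contributing (x + 4)^2

So m_A(x) = (x + 4)^2 = x^2 + 8*x + 16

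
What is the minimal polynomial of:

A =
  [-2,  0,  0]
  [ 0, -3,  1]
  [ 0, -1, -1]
x^2 + 4*x + 4

The characteristic polynomial is χ_A(x) = (x + 2)^3, so the eigenvalues are known. The minimal polynomial is
  m_A(x) = Π_λ (x − λ)^{k_λ}
where k_λ is the size of the *largest* Jordan block for λ (equivalently, the smallest k with (A − λI)^k v = 0 for every generalised eigenvector v of λ).

  λ = -2: largest Jordan block has size 2, contributing (x + 2)^2

So m_A(x) = (x + 2)^2 = x^2 + 4*x + 4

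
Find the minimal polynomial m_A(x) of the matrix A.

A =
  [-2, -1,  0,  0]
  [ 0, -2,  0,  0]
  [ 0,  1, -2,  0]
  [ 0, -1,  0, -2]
x^2 + 4*x + 4

The characteristic polynomial is χ_A(x) = (x + 2)^4, so the eigenvalues are known. The minimal polynomial is
  m_A(x) = Π_λ (x − λ)^{k_λ}
where k_λ is the size of the *largest* Jordan block for λ (equivalently, the smallest k with (A − λI)^k v = 0 for every generalised eigenvector v of λ).

  λ = -2: largest Jordan block has size 2, contributing (x + 2)^2

So m_A(x) = (x + 2)^2 = x^2 + 4*x + 4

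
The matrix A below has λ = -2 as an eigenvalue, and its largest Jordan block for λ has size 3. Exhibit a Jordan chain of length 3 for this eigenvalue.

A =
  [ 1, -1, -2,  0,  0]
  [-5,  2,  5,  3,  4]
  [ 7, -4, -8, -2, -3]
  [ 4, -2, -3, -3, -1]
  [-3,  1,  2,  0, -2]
A Jordan chain for λ = -2 of length 3:
v_1 = (1, -1, 2, 1, -1)ᵀ
v_2 = (-1, 4, -4, -2, 1)ᵀ
v_3 = (0, 1, 0, 0, 0)ᵀ

Let N = A − (-2)·I. We want v_3 with N^3 v_3 = 0 but N^2 v_3 ≠ 0; then v_{j-1} := N · v_j for j = 3, …, 2.

Pick v_3 = (0, 1, 0, 0, 0)ᵀ.
Then v_2 = N · v_3 = (-1, 4, -4, -2, 1)ᵀ.
Then v_1 = N · v_2 = (1, -1, 2, 1, -1)ᵀ.

Sanity check: (A − (-2)·I) v_1 = (0, 0, 0, 0, 0)ᵀ = 0. ✓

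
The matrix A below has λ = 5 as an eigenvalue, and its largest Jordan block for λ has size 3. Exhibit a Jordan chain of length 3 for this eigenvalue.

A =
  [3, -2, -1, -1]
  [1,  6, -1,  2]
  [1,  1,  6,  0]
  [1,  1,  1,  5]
A Jordan chain for λ = 5 of length 3:
v_1 = (2, -1, -1, -1)ᵀ
v_2 = (-1, -1, 1, 1)ᵀ
v_3 = (0, 0, 1, 0)ᵀ

Let N = A − (5)·I. We want v_3 with N^3 v_3 = 0 but N^2 v_3 ≠ 0; then v_{j-1} := N · v_j for j = 3, …, 2.

Pick v_3 = (0, 0, 1, 0)ᵀ.
Then v_2 = N · v_3 = (-1, -1, 1, 1)ᵀ.
Then v_1 = N · v_2 = (2, -1, -1, -1)ᵀ.

Sanity check: (A − (5)·I) v_1 = (0, 0, 0, 0)ᵀ = 0. ✓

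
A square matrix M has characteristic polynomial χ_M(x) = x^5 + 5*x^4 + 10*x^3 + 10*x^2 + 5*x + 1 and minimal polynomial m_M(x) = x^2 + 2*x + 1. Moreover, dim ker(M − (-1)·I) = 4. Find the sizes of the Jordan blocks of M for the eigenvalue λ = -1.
Block sizes for λ = -1: [2, 1, 1, 1]

Step 1 — from the characteristic polynomial, algebraic multiplicity of λ = -1 is 5. From dim ker(M − (-1)·I) = 4, there are exactly 4 Jordan blocks for λ = -1.
Step 2 — from the minimal polynomial, the factor (x + 1)^2 tells us the largest block for λ = -1 has size 2.
Step 3 — with total size 5, 4 blocks, and largest block 2, the block sizes (in nonincreasing order) are [2, 1, 1, 1].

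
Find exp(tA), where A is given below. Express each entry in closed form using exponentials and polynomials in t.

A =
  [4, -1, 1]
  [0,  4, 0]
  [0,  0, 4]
e^{tA} =
  [exp(4*t), -t*exp(4*t), t*exp(4*t)]
  [0, exp(4*t), 0]
  [0, 0, exp(4*t)]

Strategy: write A = P · J · P⁻¹ where J is a Jordan canonical form, so e^{tA} = P · e^{tJ} · P⁻¹, and e^{tJ} can be computed block-by-block.

A has Jordan form
J =
  [4, 1, 0]
  [0, 4, 0]
  [0, 0, 4]
(up to reordering of blocks).

Per-block formulas:
  For a 2×2 Jordan block J_2(4): exp(t · J_2(4)) = e^(4t)·(I + t·N), where N is the 2×2 nilpotent shift.
  For a 1×1 block at λ = 4: exp(t · [4]) = [e^(4t)].

After assembling e^{tJ} and conjugating by P, we get:

e^{tA} =
  [exp(4*t), -t*exp(4*t), t*exp(4*t)]
  [0, exp(4*t), 0]
  [0, 0, exp(4*t)]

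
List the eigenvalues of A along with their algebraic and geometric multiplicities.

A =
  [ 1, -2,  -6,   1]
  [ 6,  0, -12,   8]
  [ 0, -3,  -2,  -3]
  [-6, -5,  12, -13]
λ = -5: alg = 2, geom = 1; λ = -2: alg = 2, geom = 2

Step 1 — factor the characteristic polynomial to read off the algebraic multiplicities:
  χ_A(x) = (x + 2)^2*(x + 5)^2

Step 2 — compute geometric multiplicities via the rank-nullity identity g(λ) = n − rank(A − λI):
  rank(A − (-5)·I) = 3, so dim ker(A − (-5)·I) = n − 3 = 1
  rank(A − (-2)·I) = 2, so dim ker(A − (-2)·I) = n − 2 = 2

Summary:
  λ = -5: algebraic multiplicity = 2, geometric multiplicity = 1
  λ = -2: algebraic multiplicity = 2, geometric multiplicity = 2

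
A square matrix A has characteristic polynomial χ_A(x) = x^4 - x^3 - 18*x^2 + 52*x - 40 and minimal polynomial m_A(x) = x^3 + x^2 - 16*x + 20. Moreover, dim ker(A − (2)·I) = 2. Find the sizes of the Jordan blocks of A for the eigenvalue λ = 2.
Block sizes for λ = 2: [2, 1]

Step 1 — from the characteristic polynomial, algebraic multiplicity of λ = 2 is 3. From dim ker(A − (2)·I) = 2, there are exactly 2 Jordan blocks for λ = 2.
Step 2 — from the minimal polynomial, the factor (x − 2)^2 tells us the largest block for λ = 2 has size 2.
Step 3 — with total size 3, 2 blocks, and largest block 2, the block sizes (in nonincreasing order) are [2, 1].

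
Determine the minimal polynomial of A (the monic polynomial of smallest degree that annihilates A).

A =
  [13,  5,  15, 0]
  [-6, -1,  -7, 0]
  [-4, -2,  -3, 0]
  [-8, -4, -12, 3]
x^3 - 9*x^2 + 27*x - 27

The characteristic polynomial is χ_A(x) = (x - 3)^4, so the eigenvalues are known. The minimal polynomial is
  m_A(x) = Π_λ (x − λ)^{k_λ}
where k_λ is the size of the *largest* Jordan block for λ (equivalently, the smallest k with (A − λI)^k v = 0 for every generalised eigenvector v of λ).

  λ = 3: largest Jordan block has size 3, contributing (x − 3)^3

So m_A(x) = (x - 3)^3 = x^3 - 9*x^2 + 27*x - 27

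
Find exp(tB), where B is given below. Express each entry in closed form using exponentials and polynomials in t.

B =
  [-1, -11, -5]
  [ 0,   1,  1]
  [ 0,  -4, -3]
e^{tB} =
  [exp(-t), -t^2*exp(-t) - 11*t*exp(-t), -t^2*exp(-t)/2 - 5*t*exp(-t)]
  [0, 2*t*exp(-t) + exp(-t), t*exp(-t)]
  [0, -4*t*exp(-t), -2*t*exp(-t) + exp(-t)]

Strategy: write B = P · J · P⁻¹ where J is a Jordan canonical form, so e^{tB} = P · e^{tJ} · P⁻¹, and e^{tJ} can be computed block-by-block.

B has Jordan form
J =
  [-1,  1,  0]
  [ 0, -1,  1]
  [ 0,  0, -1]
(up to reordering of blocks).

Per-block formulas:
  For a 3×3 Jordan block J_3(-1): exp(t · J_3(-1)) = e^(-1t)·(I + t·N + (t^2/2)·N^2), where N is the 3×3 nilpotent shift.

After assembling e^{tJ} and conjugating by P, we get:

e^{tB} =
  [exp(-t), -t^2*exp(-t) - 11*t*exp(-t), -t^2*exp(-t)/2 - 5*t*exp(-t)]
  [0, 2*t*exp(-t) + exp(-t), t*exp(-t)]
  [0, -4*t*exp(-t), -2*t*exp(-t) + exp(-t)]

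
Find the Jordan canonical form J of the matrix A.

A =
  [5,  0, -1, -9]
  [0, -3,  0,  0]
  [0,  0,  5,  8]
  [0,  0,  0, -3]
J_1(-3) ⊕ J_1(-3) ⊕ J_2(5)

The characteristic polynomial is
  det(x·I − A) = x^4 - 4*x^3 - 26*x^2 + 60*x + 225 = (x - 5)^2*(x + 3)^2

Eigenvalues and multiplicities (the geometric multiplicity of λ is n − rank(A − λI), which equals the number of Jordan blocks for λ):
  λ = -3: algebraic multiplicity = 2, geometric multiplicity = 2
  λ = 5: algebraic multiplicity = 2, geometric multiplicity = 1

Determining the block sizes for each eigenvalue:
  λ = -3: gm = am = 2, so every block has size 1 → block sizes [1, 1]
  λ = 5: one block (gm = 1), so the single block has size am = 2 → block sizes [2]

Assembling the blocks gives a Jordan form
J =
  [-3,  0, 0, 0]
  [ 0, -3, 0, 0]
  [ 0,  0, 5, 1]
  [ 0,  0, 0, 5]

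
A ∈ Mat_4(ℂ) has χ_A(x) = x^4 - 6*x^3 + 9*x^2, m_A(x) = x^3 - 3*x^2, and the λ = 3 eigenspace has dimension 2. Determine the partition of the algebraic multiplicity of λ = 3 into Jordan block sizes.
Block sizes for λ = 3: [1, 1]

Step 1 — from the characteristic polynomial, algebraic multiplicity of λ = 3 is 2. From dim ker(A − (3)·I) = 2, there are exactly 2 Jordan blocks for λ = 3.
Step 2 — from the minimal polynomial, the factor (x − 3) tells us the largest block for λ = 3 has size 1.
Step 3 — with total size 2, 2 blocks, and largest block 1, the block sizes (in nonincreasing order) are [1, 1].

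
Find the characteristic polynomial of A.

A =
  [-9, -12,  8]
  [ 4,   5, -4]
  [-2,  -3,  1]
x^3 + 3*x^2 + 3*x + 1

Expanding det(x·I − A) (e.g. by cofactor expansion or by noting that A is similar to its Jordan form J, which has the same characteristic polynomial as A) gives
  χ_A(x) = x^3 + 3*x^2 + 3*x + 1
which factors as (x + 1)^3. The eigenvalues (with algebraic multiplicities) are λ = -1 with multiplicity 3.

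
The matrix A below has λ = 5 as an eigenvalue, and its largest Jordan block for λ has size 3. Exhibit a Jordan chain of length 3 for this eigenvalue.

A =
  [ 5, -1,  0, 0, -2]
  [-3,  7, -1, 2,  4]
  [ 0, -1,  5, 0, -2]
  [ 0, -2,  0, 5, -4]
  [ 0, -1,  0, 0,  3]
A Jordan chain for λ = 5 of length 3:
v_1 = (3, -6, 3, 6, 3)ᵀ
v_2 = (0, -3, 0, 0, 0)ᵀ
v_3 = (1, 0, 0, 0, 0)ᵀ

Let N = A − (5)·I. We want v_3 with N^3 v_3 = 0 but N^2 v_3 ≠ 0; then v_{j-1} := N · v_j for j = 3, …, 2.

Pick v_3 = (1, 0, 0, 0, 0)ᵀ.
Then v_2 = N · v_3 = (0, -3, 0, 0, 0)ᵀ.
Then v_1 = N · v_2 = (3, -6, 3, 6, 3)ᵀ.

Sanity check: (A − (5)·I) v_1 = (0, 0, 0, 0, 0)ᵀ = 0. ✓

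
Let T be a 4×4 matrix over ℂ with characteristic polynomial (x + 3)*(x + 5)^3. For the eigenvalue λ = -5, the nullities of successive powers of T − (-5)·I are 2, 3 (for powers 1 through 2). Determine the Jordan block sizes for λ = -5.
Block sizes for λ = -5: [2, 1]

From the dimensions of kernels of powers, the number of Jordan blocks of size at least j is d_j − d_{j−1} where d_j = dim ker(N^j) (with d_0 = 0). Computing the differences gives [2, 1].
The number of blocks of size exactly k is (#blocks of size ≥ k) − (#blocks of size ≥ k + 1), so the partition is: 1 block(s) of size 1, 1 block(s) of size 2.
In nonincreasing order the block sizes are [2, 1].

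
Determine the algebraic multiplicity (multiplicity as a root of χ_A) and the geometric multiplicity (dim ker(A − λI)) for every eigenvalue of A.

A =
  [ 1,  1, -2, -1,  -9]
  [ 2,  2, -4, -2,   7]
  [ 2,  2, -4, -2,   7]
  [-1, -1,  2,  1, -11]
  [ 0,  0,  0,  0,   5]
λ = 0: alg = 4, geom = 3; λ = 5: alg = 1, geom = 1

Step 1 — factor the characteristic polynomial to read off the algebraic multiplicities:
  χ_A(x) = x^4*(x - 5)

Step 2 — compute geometric multiplicities via the rank-nullity identity g(λ) = n − rank(A − λI):
  rank(A − (0)·I) = 2, so dim ker(A − (0)·I) = n − 2 = 3
  rank(A − (5)·I) = 4, so dim ker(A − (5)·I) = n − 4 = 1

Summary:
  λ = 0: algebraic multiplicity = 4, geometric multiplicity = 3
  λ = 5: algebraic multiplicity = 1, geometric multiplicity = 1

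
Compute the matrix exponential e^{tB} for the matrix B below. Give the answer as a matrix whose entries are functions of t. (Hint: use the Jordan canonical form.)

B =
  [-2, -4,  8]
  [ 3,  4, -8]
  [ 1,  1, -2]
e^{tB} =
  [1 - 2*t, -4*t, 8*t]
  [-t^2 + 3*t, -2*t^2 + 4*t + 1, 4*t^2 - 8*t]
  [-t^2/2 + t, -t^2 + t, 2*t^2 - 2*t + 1]

Strategy: write B = P · J · P⁻¹ where J is a Jordan canonical form, so e^{tB} = P · e^{tJ} · P⁻¹, and e^{tJ} can be computed block-by-block.

B has Jordan form
J =
  [0, 1, 0]
  [0, 0, 1]
  [0, 0, 0]
(up to reordering of blocks).

Per-block formulas:
  For a 3×3 Jordan block J_3(0): exp(t · J_3(0)) = e^(0t)·(I + t·N + (t^2/2)·N^2), where N is the 3×3 nilpotent shift.

After assembling e^{tJ} and conjugating by P, we get:

e^{tB} =
  [1 - 2*t, -4*t, 8*t]
  [-t^2 + 3*t, -2*t^2 + 4*t + 1, 4*t^2 - 8*t]
  [-t^2/2 + t, -t^2 + t, 2*t^2 - 2*t + 1]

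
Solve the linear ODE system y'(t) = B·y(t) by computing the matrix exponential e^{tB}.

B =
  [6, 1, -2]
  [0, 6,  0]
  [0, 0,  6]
e^{tB} =
  [exp(6*t), t*exp(6*t), -2*t*exp(6*t)]
  [0, exp(6*t), 0]
  [0, 0, exp(6*t)]

Strategy: write B = P · J · P⁻¹ where J is a Jordan canonical form, so e^{tB} = P · e^{tJ} · P⁻¹, and e^{tJ} can be computed block-by-block.

B has Jordan form
J =
  [6, 1, 0]
  [0, 6, 0]
  [0, 0, 6]
(up to reordering of blocks).

Per-block formulas:
  For a 2×2 Jordan block J_2(6): exp(t · J_2(6)) = e^(6t)·(I + t·N), where N is the 2×2 nilpotent shift.
  For a 1×1 block at λ = 6: exp(t · [6]) = [e^(6t)].

After assembling e^{tJ} and conjugating by P, we get:

e^{tB} =
  [exp(6*t), t*exp(6*t), -2*t*exp(6*t)]
  [0, exp(6*t), 0]
  [0, 0, exp(6*t)]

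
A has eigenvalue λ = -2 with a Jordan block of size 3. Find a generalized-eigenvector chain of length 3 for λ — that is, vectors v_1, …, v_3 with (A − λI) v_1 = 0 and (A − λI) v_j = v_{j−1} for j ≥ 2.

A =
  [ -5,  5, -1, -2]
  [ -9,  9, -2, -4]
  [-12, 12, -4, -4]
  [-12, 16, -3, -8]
A Jordan chain for λ = -2 of length 3:
v_1 = (-4, -12, -16, -16)ᵀ
v_2 = (5, 11, 12, 16)ᵀ
v_3 = (0, 1, 0, 0)ᵀ

Let N = A − (-2)·I. We want v_3 with N^3 v_3 = 0 but N^2 v_3 ≠ 0; then v_{j-1} := N · v_j for j = 3, …, 2.

Pick v_3 = (0, 1, 0, 0)ᵀ.
Then v_2 = N · v_3 = (5, 11, 12, 16)ᵀ.
Then v_1 = N · v_2 = (-4, -12, -16, -16)ᵀ.

Sanity check: (A − (-2)·I) v_1 = (0, 0, 0, 0)ᵀ = 0. ✓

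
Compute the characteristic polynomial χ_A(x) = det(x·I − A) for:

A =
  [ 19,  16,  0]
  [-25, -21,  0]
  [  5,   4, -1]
x^3 + 3*x^2 + 3*x + 1

Expanding det(x·I − A) (e.g. by cofactor expansion or by noting that A is similar to its Jordan form J, which has the same characteristic polynomial as A) gives
  χ_A(x) = x^3 + 3*x^2 + 3*x + 1
which factors as (x + 1)^3. The eigenvalues (with algebraic multiplicities) are λ = -1 with multiplicity 3.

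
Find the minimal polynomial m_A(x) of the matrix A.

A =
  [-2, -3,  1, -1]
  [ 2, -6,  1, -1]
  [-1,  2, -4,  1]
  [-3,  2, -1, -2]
x^4 + 14*x^3 + 73*x^2 + 168*x + 144

The characteristic polynomial is χ_A(x) = (x + 3)^2*(x + 4)^2, so the eigenvalues are known. The minimal polynomial is
  m_A(x) = Π_λ (x − λ)^{k_λ}
where k_λ is the size of the *largest* Jordan block for λ (equivalently, the smallest k with (A − λI)^k v = 0 for every generalised eigenvector v of λ).

  λ = -4: largest Jordan block has size 2, contributing (x + 4)^2
  λ = -3: largest Jordan block has size 2, contributing (x + 3)^2

So m_A(x) = (x + 3)^2*(x + 4)^2 = x^4 + 14*x^3 + 73*x^2 + 168*x + 144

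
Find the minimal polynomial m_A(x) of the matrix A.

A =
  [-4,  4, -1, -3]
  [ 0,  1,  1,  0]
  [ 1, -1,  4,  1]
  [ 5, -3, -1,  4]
x^4 - 5*x^3 + 6*x^2 + 4*x - 8

The characteristic polynomial is χ_A(x) = (x - 2)^3*(x + 1), so the eigenvalues are known. The minimal polynomial is
  m_A(x) = Π_λ (x − λ)^{k_λ}
where k_λ is the size of the *largest* Jordan block for λ (equivalently, the smallest k with (A − λI)^k v = 0 for every generalised eigenvector v of λ).

  λ = -1: largest Jordan block has size 1, contributing (x + 1)
  λ = 2: largest Jordan block has size 3, contributing (x − 2)^3

So m_A(x) = (x - 2)^3*(x + 1) = x^4 - 5*x^3 + 6*x^2 + 4*x - 8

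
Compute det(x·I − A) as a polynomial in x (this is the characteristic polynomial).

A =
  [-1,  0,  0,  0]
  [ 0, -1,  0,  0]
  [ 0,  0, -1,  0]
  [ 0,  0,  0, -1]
x^4 + 4*x^3 + 6*x^2 + 4*x + 1

Expanding det(x·I − A) (e.g. by cofactor expansion or by noting that A is similar to its Jordan form J, which has the same characteristic polynomial as A) gives
  χ_A(x) = x^4 + 4*x^3 + 6*x^2 + 4*x + 1
which factors as (x + 1)^4. The eigenvalues (with algebraic multiplicities) are λ = -1 with multiplicity 4.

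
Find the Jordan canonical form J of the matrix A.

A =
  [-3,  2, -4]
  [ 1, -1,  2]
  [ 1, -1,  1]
J_3(-1)

The characteristic polynomial is
  det(x·I − A) = x^3 + 3*x^2 + 3*x + 1 = (x + 1)^3

Eigenvalues and multiplicities (the geometric multiplicity of λ is n − rank(A − λI), which equals the number of Jordan blocks for λ):
  λ = -1: algebraic multiplicity = 3, geometric multiplicity = 1

Determining the block sizes for each eigenvalue:
  λ = -1: one block (gm = 1), so the single block has size am = 3 → block sizes [3]

Assembling the blocks gives a Jordan form
J =
  [-1,  1,  0]
  [ 0, -1,  1]
  [ 0,  0, -1]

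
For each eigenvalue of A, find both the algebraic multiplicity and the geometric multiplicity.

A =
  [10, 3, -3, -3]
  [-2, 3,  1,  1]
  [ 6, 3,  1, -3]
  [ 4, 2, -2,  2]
λ = 4: alg = 4, geom = 3

Step 1 — factor the characteristic polynomial to read off the algebraic multiplicities:
  χ_A(x) = (x - 4)^4

Step 2 — compute geometric multiplicities via the rank-nullity identity g(λ) = n − rank(A − λI):
  rank(A − (4)·I) = 1, so dim ker(A − (4)·I) = n − 1 = 3

Summary:
  λ = 4: algebraic multiplicity = 4, geometric multiplicity = 3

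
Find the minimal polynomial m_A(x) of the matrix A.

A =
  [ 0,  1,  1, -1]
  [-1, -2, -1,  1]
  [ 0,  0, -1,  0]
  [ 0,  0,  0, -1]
x^2 + 2*x + 1

The characteristic polynomial is χ_A(x) = (x + 1)^4, so the eigenvalues are known. The minimal polynomial is
  m_A(x) = Π_λ (x − λ)^{k_λ}
where k_λ is the size of the *largest* Jordan block for λ (equivalently, the smallest k with (A − λI)^k v = 0 for every generalised eigenvector v of λ).

  λ = -1: largest Jordan block has size 2, contributing (x + 1)^2

So m_A(x) = (x + 1)^2 = x^2 + 2*x + 1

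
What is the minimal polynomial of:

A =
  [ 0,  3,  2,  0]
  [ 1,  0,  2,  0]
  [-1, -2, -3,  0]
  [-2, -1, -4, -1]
x^3 + 3*x^2 + 3*x + 1

The characteristic polynomial is χ_A(x) = (x + 1)^4, so the eigenvalues are known. The minimal polynomial is
  m_A(x) = Π_λ (x − λ)^{k_λ}
where k_λ is the size of the *largest* Jordan block for λ (equivalently, the smallest k with (A − λI)^k v = 0 for every generalised eigenvector v of λ).

  λ = -1: largest Jordan block has size 3, contributing (x + 1)^3

So m_A(x) = (x + 1)^3 = x^3 + 3*x^2 + 3*x + 1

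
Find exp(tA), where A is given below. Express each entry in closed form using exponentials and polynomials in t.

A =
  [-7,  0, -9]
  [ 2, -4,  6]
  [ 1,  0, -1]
e^{tA} =
  [-3*t*exp(-4*t) + exp(-4*t), 0, -9*t*exp(-4*t)]
  [2*t*exp(-4*t), exp(-4*t), 6*t*exp(-4*t)]
  [t*exp(-4*t), 0, 3*t*exp(-4*t) + exp(-4*t)]

Strategy: write A = P · J · P⁻¹ where J is a Jordan canonical form, so e^{tA} = P · e^{tJ} · P⁻¹, and e^{tJ} can be computed block-by-block.

A has Jordan form
J =
  [-4,  1,  0]
  [ 0, -4,  0]
  [ 0,  0, -4]
(up to reordering of blocks).

Per-block formulas:
  For a 2×2 Jordan block J_2(-4): exp(t · J_2(-4)) = e^(-4t)·(I + t·N), where N is the 2×2 nilpotent shift.
  For a 1×1 block at λ = -4: exp(t · [-4]) = [e^(-4t)].

After assembling e^{tJ} and conjugating by P, we get:

e^{tA} =
  [-3*t*exp(-4*t) + exp(-4*t), 0, -9*t*exp(-4*t)]
  [2*t*exp(-4*t), exp(-4*t), 6*t*exp(-4*t)]
  [t*exp(-4*t), 0, 3*t*exp(-4*t) + exp(-4*t)]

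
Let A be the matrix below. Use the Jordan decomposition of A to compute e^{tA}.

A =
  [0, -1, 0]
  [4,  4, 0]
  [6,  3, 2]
e^{tA} =
  [-2*t*exp(2*t) + exp(2*t), -t*exp(2*t), 0]
  [4*t*exp(2*t), 2*t*exp(2*t) + exp(2*t), 0]
  [6*t*exp(2*t), 3*t*exp(2*t), exp(2*t)]

Strategy: write A = P · J · P⁻¹ where J is a Jordan canonical form, so e^{tA} = P · e^{tJ} · P⁻¹, and e^{tJ} can be computed block-by-block.

A has Jordan form
J =
  [2, 1, 0]
  [0, 2, 0]
  [0, 0, 2]
(up to reordering of blocks).

Per-block formulas:
  For a 2×2 Jordan block J_2(2): exp(t · J_2(2)) = e^(2t)·(I + t·N), where N is the 2×2 nilpotent shift.
  For a 1×1 block at λ = 2: exp(t · [2]) = [e^(2t)].

After assembling e^{tJ} and conjugating by P, we get:

e^{tA} =
  [-2*t*exp(2*t) + exp(2*t), -t*exp(2*t), 0]
  [4*t*exp(2*t), 2*t*exp(2*t) + exp(2*t), 0]
  [6*t*exp(2*t), 3*t*exp(2*t), exp(2*t)]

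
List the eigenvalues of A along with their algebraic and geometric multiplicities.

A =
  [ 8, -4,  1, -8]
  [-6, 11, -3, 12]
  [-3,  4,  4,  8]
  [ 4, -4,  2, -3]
λ = 5: alg = 4, geom = 2

Step 1 — factor the characteristic polynomial to read off the algebraic multiplicities:
  χ_A(x) = (x - 5)^4

Step 2 — compute geometric multiplicities via the rank-nullity identity g(λ) = n − rank(A − λI):
  rank(A − (5)·I) = 2, so dim ker(A − (5)·I) = n − 2 = 2

Summary:
  λ = 5: algebraic multiplicity = 4, geometric multiplicity = 2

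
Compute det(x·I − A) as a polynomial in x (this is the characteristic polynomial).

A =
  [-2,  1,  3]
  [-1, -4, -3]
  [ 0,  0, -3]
x^3 + 9*x^2 + 27*x + 27

Expanding det(x·I − A) (e.g. by cofactor expansion or by noting that A is similar to its Jordan form J, which has the same characteristic polynomial as A) gives
  χ_A(x) = x^3 + 9*x^2 + 27*x + 27
which factors as (x + 3)^3. The eigenvalues (with algebraic multiplicities) are λ = -3 with multiplicity 3.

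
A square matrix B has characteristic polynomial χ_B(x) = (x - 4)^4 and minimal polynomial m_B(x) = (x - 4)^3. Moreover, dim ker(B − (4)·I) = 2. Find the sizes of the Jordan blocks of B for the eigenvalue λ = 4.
Block sizes for λ = 4: [3, 1]

Step 1 — from the characteristic polynomial, algebraic multiplicity of λ = 4 is 4. From dim ker(B − (4)·I) = 2, there are exactly 2 Jordan blocks for λ = 4.
Step 2 — from the minimal polynomial, the factor (x − 4)^3 tells us the largest block for λ = 4 has size 3.
Step 3 — with total size 4, 2 blocks, and largest block 3, the block sizes (in nonincreasing order) are [3, 1].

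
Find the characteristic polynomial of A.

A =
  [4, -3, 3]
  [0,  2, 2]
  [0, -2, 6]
x^3 - 12*x^2 + 48*x - 64

Expanding det(x·I − A) (e.g. by cofactor expansion or by noting that A is similar to its Jordan form J, which has the same characteristic polynomial as A) gives
  χ_A(x) = x^3 - 12*x^2 + 48*x - 64
which factors as (x - 4)^3. The eigenvalues (with algebraic multiplicities) are λ = 4 with multiplicity 3.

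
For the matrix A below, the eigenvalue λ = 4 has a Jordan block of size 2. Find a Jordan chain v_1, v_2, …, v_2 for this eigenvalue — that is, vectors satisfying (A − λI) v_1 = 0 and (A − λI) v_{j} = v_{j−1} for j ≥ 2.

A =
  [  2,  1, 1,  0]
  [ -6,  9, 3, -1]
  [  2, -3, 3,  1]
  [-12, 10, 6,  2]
A Jordan chain for λ = 4 of length 2:
v_1 = (-2, -6, 2, -12)ᵀ
v_2 = (1, 0, 0, 0)ᵀ

Let N = A − (4)·I. We want v_2 with N^2 v_2 = 0 but N^1 v_2 ≠ 0; then v_{j-1} := N · v_j for j = 2, …, 2.

Pick v_2 = (1, 0, 0, 0)ᵀ.
Then v_1 = N · v_2 = (-2, -6, 2, -12)ᵀ.

Sanity check: (A − (4)·I) v_1 = (0, 0, 0, 0)ᵀ = 0. ✓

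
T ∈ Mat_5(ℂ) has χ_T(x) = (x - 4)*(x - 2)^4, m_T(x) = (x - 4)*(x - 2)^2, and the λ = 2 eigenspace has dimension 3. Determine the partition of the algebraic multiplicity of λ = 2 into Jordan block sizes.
Block sizes for λ = 2: [2, 1, 1]

Step 1 — from the characteristic polynomial, algebraic multiplicity of λ = 2 is 4. From dim ker(T − (2)·I) = 3, there are exactly 3 Jordan blocks for λ = 2.
Step 2 — from the minimal polynomial, the factor (x − 2)^2 tells us the largest block for λ = 2 has size 2.
Step 3 — with total size 4, 3 blocks, and largest block 2, the block sizes (in nonincreasing order) are [2, 1, 1].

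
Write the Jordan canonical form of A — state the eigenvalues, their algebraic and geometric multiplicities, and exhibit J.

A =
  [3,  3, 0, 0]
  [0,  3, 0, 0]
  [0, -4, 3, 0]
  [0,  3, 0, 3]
J_2(3) ⊕ J_1(3) ⊕ J_1(3)

The characteristic polynomial is
  det(x·I − A) = x^4 - 12*x^3 + 54*x^2 - 108*x + 81 = (x - 3)^4

Eigenvalues and multiplicities (the geometric multiplicity of λ is n − rank(A − λI), which equals the number of Jordan blocks for λ):
  λ = 3: algebraic multiplicity = 4, geometric multiplicity = 3

Determining the block sizes for each eigenvalue:
  λ = 3: 3 blocks summing to 4 forces exactly one block of size 2 and the rest size 1 → block sizes [2, 1, 1]

Assembling the blocks gives a Jordan form
J =
  [3, 1, 0, 0]
  [0, 3, 0, 0]
  [0, 0, 3, 0]
  [0, 0, 0, 3]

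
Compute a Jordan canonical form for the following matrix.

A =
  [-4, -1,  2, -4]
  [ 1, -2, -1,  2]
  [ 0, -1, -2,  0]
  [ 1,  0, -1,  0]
J_3(-2) ⊕ J_1(-2)

The characteristic polynomial is
  det(x·I − A) = x^4 + 8*x^3 + 24*x^2 + 32*x + 16 = (x + 2)^4

Eigenvalues and multiplicities (the geometric multiplicity of λ is n − rank(A − λI), which equals the number of Jordan blocks for λ):
  λ = -2: algebraic multiplicity = 4, geometric multiplicity = 2

Determining the block sizes for each eigenvalue:
  λ = -2: with am = 4 and gm = 2, the partition is not yet determined (e.g. several partitions of 4 into 2 parts exist). Let N = A − (-2)·I. Computing rank(N^1) = 2, rank(N^2) = 1, rank(N^3) = 0; the number of blocks of size ≥ j is rank(N^{j−1}) − rank(N^j), giving [2, 1, 1]. So we have 1 block(s) of size 3, 1 block(s) of size 1 → block sizes [3, 1]

Assembling the blocks gives a Jordan form
J =
  [-2,  1,  0,  0]
  [ 0, -2,  1,  0]
  [ 0,  0, -2,  0]
  [ 0,  0,  0, -2]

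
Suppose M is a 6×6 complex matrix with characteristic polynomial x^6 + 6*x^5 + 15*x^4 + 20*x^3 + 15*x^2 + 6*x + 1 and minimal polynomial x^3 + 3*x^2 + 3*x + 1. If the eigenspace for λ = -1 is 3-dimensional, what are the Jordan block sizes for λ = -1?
Block sizes for λ = -1: [3, 2, 1]

Step 1 — from the characteristic polynomial, algebraic multiplicity of λ = -1 is 6. From dim ker(M − (-1)·I) = 3, there are exactly 3 Jordan blocks for λ = -1.
Step 2 — from the minimal polynomial, the factor (x + 1)^3 tells us the largest block for λ = -1 has size 3.
Step 3 — with total size 6, 3 blocks, and largest block 3, the block sizes (in nonincreasing order) are [3, 2, 1].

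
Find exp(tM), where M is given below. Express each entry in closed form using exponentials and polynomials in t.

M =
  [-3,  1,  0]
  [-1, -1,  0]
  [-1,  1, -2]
e^{tM} =
  [-t*exp(-2*t) + exp(-2*t), t*exp(-2*t), 0]
  [-t*exp(-2*t), t*exp(-2*t) + exp(-2*t), 0]
  [-t*exp(-2*t), t*exp(-2*t), exp(-2*t)]

Strategy: write M = P · J · P⁻¹ where J is a Jordan canonical form, so e^{tM} = P · e^{tJ} · P⁻¹, and e^{tJ} can be computed block-by-block.

M has Jordan form
J =
  [-2,  1,  0]
  [ 0, -2,  0]
  [ 0,  0, -2]
(up to reordering of blocks).

Per-block formulas:
  For a 2×2 Jordan block J_2(-2): exp(t · J_2(-2)) = e^(-2t)·(I + t·N), where N is the 2×2 nilpotent shift.
  For a 1×1 block at λ = -2: exp(t · [-2]) = [e^(-2t)].

After assembling e^{tJ} and conjugating by P, we get:

e^{tM} =
  [-t*exp(-2*t) + exp(-2*t), t*exp(-2*t), 0]
  [-t*exp(-2*t), t*exp(-2*t) + exp(-2*t), 0]
  [-t*exp(-2*t), t*exp(-2*t), exp(-2*t)]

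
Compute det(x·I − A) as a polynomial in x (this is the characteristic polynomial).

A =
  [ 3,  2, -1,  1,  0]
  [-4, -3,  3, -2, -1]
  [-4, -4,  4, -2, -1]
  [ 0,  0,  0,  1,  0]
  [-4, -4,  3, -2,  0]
x^5 - 5*x^4 + 10*x^3 - 10*x^2 + 5*x - 1

Expanding det(x·I − A) (e.g. by cofactor expansion or by noting that A is similar to its Jordan form J, which has the same characteristic polynomial as A) gives
  χ_A(x) = x^5 - 5*x^4 + 10*x^3 - 10*x^2 + 5*x - 1
which factors as (x - 1)^5. The eigenvalues (with algebraic multiplicities) are λ = 1 with multiplicity 5.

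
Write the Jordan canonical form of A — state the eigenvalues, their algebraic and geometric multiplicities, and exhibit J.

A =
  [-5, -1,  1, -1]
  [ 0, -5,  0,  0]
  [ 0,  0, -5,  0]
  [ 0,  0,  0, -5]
J_2(-5) ⊕ J_1(-5) ⊕ J_1(-5)

The characteristic polynomial is
  det(x·I − A) = x^4 + 20*x^3 + 150*x^2 + 500*x + 625 = (x + 5)^4

Eigenvalues and multiplicities (the geometric multiplicity of λ is n − rank(A − λI), which equals the number of Jordan blocks for λ):
  λ = -5: algebraic multiplicity = 4, geometric multiplicity = 3

Determining the block sizes for each eigenvalue:
  λ = -5: 3 blocks summing to 4 forces exactly one block of size 2 and the rest size 1 → block sizes [2, 1, 1]

Assembling the blocks gives a Jordan form
J =
  [-5,  1,  0,  0]
  [ 0, -5,  0,  0]
  [ 0,  0, -5,  0]
  [ 0,  0,  0, -5]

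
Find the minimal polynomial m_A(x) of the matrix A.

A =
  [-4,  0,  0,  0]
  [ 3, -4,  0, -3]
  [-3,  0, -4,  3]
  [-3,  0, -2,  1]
x^3 + 7*x^2 + 14*x + 8

The characteristic polynomial is χ_A(x) = (x + 1)*(x + 2)*(x + 4)^2, so the eigenvalues are known. The minimal polynomial is
  m_A(x) = Π_λ (x − λ)^{k_λ}
where k_λ is the size of the *largest* Jordan block for λ (equivalently, the smallest k with (A − λI)^k v = 0 for every generalised eigenvector v of λ).

  λ = -4: largest Jordan block has size 1, contributing (x + 4)
  λ = -2: largest Jordan block has size 1, contributing (x + 2)
  λ = -1: largest Jordan block has size 1, contributing (x + 1)

So m_A(x) = (x + 1)*(x + 2)*(x + 4) = x^3 + 7*x^2 + 14*x + 8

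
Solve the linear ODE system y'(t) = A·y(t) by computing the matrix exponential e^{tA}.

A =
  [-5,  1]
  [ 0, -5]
e^{tA} =
  [exp(-5*t), t*exp(-5*t)]
  [0, exp(-5*t)]

Strategy: write A = P · J · P⁻¹ where J is a Jordan canonical form, so e^{tA} = P · e^{tJ} · P⁻¹, and e^{tJ} can be computed block-by-block.

A has Jordan form
J =
  [-5,  1]
  [ 0, -5]
(up to reordering of blocks).

Per-block formulas:
  For a 2×2 Jordan block J_2(-5): exp(t · J_2(-5)) = e^(-5t)·(I + t·N), where N is the 2×2 nilpotent shift.

After assembling e^{tJ} and conjugating by P, we get:

e^{tA} =
  [exp(-5*t), t*exp(-5*t)]
  [0, exp(-5*t)]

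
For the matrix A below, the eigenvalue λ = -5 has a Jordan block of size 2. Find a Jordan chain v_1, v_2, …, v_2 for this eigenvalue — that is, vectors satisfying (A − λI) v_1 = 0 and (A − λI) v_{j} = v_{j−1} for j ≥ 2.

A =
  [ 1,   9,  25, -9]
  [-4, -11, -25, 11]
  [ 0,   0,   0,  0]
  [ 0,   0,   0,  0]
A Jordan chain for λ = -5 of length 2:
v_1 = (6, -4, 0, 0)ᵀ
v_2 = (1, 0, 0, 0)ᵀ

Let N = A − (-5)·I. We want v_2 with N^2 v_2 = 0 but N^1 v_2 ≠ 0; then v_{j-1} := N · v_j for j = 2, …, 2.

Pick v_2 = (1, 0, 0, 0)ᵀ.
Then v_1 = N · v_2 = (6, -4, 0, 0)ᵀ.

Sanity check: (A − (-5)·I) v_1 = (0, 0, 0, 0)ᵀ = 0. ✓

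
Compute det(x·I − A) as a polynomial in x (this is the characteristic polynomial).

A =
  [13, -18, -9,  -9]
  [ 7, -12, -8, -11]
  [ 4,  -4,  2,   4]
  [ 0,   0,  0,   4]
x^4 - 7*x^3 - 12*x^2 + 176*x - 320

Expanding det(x·I − A) (e.g. by cofactor expansion or by noting that A is similar to its Jordan form J, which has the same characteristic polynomial as A) gives
  χ_A(x) = x^4 - 7*x^3 - 12*x^2 + 176*x - 320
which factors as (x - 4)^3*(x + 5). The eigenvalues (with algebraic multiplicities) are λ = -5 with multiplicity 1, λ = 4 with multiplicity 3.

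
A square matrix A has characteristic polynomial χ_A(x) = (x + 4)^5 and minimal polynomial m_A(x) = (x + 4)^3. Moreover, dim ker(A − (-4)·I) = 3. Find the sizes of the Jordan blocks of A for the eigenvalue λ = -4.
Block sizes for λ = -4: [3, 1, 1]

Step 1 — from the characteristic polynomial, algebraic multiplicity of λ = -4 is 5. From dim ker(A − (-4)·I) = 3, there are exactly 3 Jordan blocks for λ = -4.
Step 2 — from the minimal polynomial, the factor (x + 4)^3 tells us the largest block for λ = -4 has size 3.
Step 3 — with total size 5, 3 blocks, and largest block 3, the block sizes (in nonincreasing order) are [3, 1, 1].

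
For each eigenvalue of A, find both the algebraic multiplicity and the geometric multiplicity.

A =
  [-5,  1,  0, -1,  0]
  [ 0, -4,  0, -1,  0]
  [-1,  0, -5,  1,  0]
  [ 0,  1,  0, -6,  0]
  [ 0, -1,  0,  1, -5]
λ = -5: alg = 5, geom = 3

Step 1 — factor the characteristic polynomial to read off the algebraic multiplicities:
  χ_A(x) = (x + 5)^5

Step 2 — compute geometric multiplicities via the rank-nullity identity g(λ) = n − rank(A − λI):
  rank(A − (-5)·I) = 2, so dim ker(A − (-5)·I) = n − 2 = 3

Summary:
  λ = -5: algebraic multiplicity = 5, geometric multiplicity = 3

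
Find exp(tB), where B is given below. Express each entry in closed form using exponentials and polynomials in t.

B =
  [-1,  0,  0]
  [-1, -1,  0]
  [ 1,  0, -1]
e^{tB} =
  [exp(-t), 0, 0]
  [-t*exp(-t), exp(-t), 0]
  [t*exp(-t), 0, exp(-t)]

Strategy: write B = P · J · P⁻¹ where J is a Jordan canonical form, so e^{tB} = P · e^{tJ} · P⁻¹, and e^{tJ} can be computed block-by-block.

B has Jordan form
J =
  [-1,  1,  0]
  [ 0, -1,  0]
  [ 0,  0, -1]
(up to reordering of blocks).

Per-block formulas:
  For a 2×2 Jordan block J_2(-1): exp(t · J_2(-1)) = e^(-1t)·(I + t·N), where N is the 2×2 nilpotent shift.
  For a 1×1 block at λ = -1: exp(t · [-1]) = [e^(-1t)].

After assembling e^{tJ} and conjugating by P, we get:

e^{tB} =
  [exp(-t), 0, 0]
  [-t*exp(-t), exp(-t), 0]
  [t*exp(-t), 0, exp(-t)]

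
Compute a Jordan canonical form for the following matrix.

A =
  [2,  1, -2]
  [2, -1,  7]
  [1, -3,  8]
J_3(3)

The characteristic polynomial is
  det(x·I − A) = x^3 - 9*x^2 + 27*x - 27 = (x - 3)^3

Eigenvalues and multiplicities (the geometric multiplicity of λ is n − rank(A − λI), which equals the number of Jordan blocks for λ):
  λ = 3: algebraic multiplicity = 3, geometric multiplicity = 1

Determining the block sizes for each eigenvalue:
  λ = 3: one block (gm = 1), so the single block has size am = 3 → block sizes [3]

Assembling the blocks gives a Jordan form
J =
  [3, 1, 0]
  [0, 3, 1]
  [0, 0, 3]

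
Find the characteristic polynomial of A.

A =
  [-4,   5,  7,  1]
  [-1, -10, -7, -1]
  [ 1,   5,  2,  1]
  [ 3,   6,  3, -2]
x^4 + 14*x^3 + 69*x^2 + 140*x + 100

Expanding det(x·I − A) (e.g. by cofactor expansion or by noting that A is similar to its Jordan form J, which has the same characteristic polynomial as A) gives
  χ_A(x) = x^4 + 14*x^3 + 69*x^2 + 140*x + 100
which factors as (x + 2)^2*(x + 5)^2. The eigenvalues (with algebraic multiplicities) are λ = -5 with multiplicity 2, λ = -2 with multiplicity 2.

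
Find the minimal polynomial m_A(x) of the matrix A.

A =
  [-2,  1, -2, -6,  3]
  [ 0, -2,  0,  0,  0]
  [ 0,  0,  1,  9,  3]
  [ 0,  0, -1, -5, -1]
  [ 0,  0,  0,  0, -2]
x^2 + 4*x + 4

The characteristic polynomial is χ_A(x) = (x + 2)^5, so the eigenvalues are known. The minimal polynomial is
  m_A(x) = Π_λ (x − λ)^{k_λ}
where k_λ is the size of the *largest* Jordan block for λ (equivalently, the smallest k with (A − λI)^k v = 0 for every generalised eigenvector v of λ).

  λ = -2: largest Jordan block has size 2, contributing (x + 2)^2

So m_A(x) = (x + 2)^2 = x^2 + 4*x + 4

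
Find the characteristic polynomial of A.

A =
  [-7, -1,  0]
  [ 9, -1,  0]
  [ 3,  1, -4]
x^3 + 12*x^2 + 48*x + 64

Expanding det(x·I − A) (e.g. by cofactor expansion or by noting that A is similar to its Jordan form J, which has the same characteristic polynomial as A) gives
  χ_A(x) = x^3 + 12*x^2 + 48*x + 64
which factors as (x + 4)^3. The eigenvalues (with algebraic multiplicities) are λ = -4 with multiplicity 3.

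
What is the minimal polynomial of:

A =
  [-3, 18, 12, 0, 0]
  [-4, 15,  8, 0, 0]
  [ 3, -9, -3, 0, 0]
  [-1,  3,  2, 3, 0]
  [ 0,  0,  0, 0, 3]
x^2 - 6*x + 9

The characteristic polynomial is χ_A(x) = (x - 3)^5, so the eigenvalues are known. The minimal polynomial is
  m_A(x) = Π_λ (x − λ)^{k_λ}
where k_λ is the size of the *largest* Jordan block for λ (equivalently, the smallest k with (A − λI)^k v = 0 for every generalised eigenvector v of λ).

  λ = 3: largest Jordan block has size 2, contributing (x − 3)^2

So m_A(x) = (x - 3)^2 = x^2 - 6*x + 9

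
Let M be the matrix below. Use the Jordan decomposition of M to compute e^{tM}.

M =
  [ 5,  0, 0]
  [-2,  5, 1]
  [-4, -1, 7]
e^{tM} =
  [exp(5*t), 0, 0]
  [-2*t*exp(6*t), -t*exp(6*t) + exp(6*t), t*exp(6*t)]
  [-2*t*exp(6*t) - 2*exp(6*t) + 2*exp(5*t), -t*exp(6*t), t*exp(6*t) + exp(6*t)]

Strategy: write M = P · J · P⁻¹ where J is a Jordan canonical form, so e^{tM} = P · e^{tJ} · P⁻¹, and e^{tJ} can be computed block-by-block.

M has Jordan form
J =
  [5, 0, 0]
  [0, 6, 1]
  [0, 0, 6]
(up to reordering of blocks).

Per-block formulas:
  For a 1×1 block at λ = 5: exp(t · [5]) = [e^(5t)].
  For a 2×2 Jordan block J_2(6): exp(t · J_2(6)) = e^(6t)·(I + t·N), where N is the 2×2 nilpotent shift.

After assembling e^{tJ} and conjugating by P, we get:

e^{tM} =
  [exp(5*t), 0, 0]
  [-2*t*exp(6*t), -t*exp(6*t) + exp(6*t), t*exp(6*t)]
  [-2*t*exp(6*t) - 2*exp(6*t) + 2*exp(5*t), -t*exp(6*t), t*exp(6*t) + exp(6*t)]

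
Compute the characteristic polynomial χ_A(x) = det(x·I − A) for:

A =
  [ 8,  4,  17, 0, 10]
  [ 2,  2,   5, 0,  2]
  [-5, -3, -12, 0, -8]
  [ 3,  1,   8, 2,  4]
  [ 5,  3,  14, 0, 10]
x^5 - 10*x^4 + 40*x^3 - 80*x^2 + 80*x - 32

Expanding det(x·I − A) (e.g. by cofactor expansion or by noting that A is similar to its Jordan form J, which has the same characteristic polynomial as A) gives
  χ_A(x) = x^5 - 10*x^4 + 40*x^3 - 80*x^2 + 80*x - 32
which factors as (x - 2)^5. The eigenvalues (with algebraic multiplicities) are λ = 2 with multiplicity 5.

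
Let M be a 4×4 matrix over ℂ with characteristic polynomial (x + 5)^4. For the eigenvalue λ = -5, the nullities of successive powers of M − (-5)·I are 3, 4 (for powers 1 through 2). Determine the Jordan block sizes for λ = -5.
Block sizes for λ = -5: [2, 1, 1]

From the dimensions of kernels of powers, the number of Jordan blocks of size at least j is d_j − d_{j−1} where d_j = dim ker(N^j) (with d_0 = 0). Computing the differences gives [3, 1].
The number of blocks of size exactly k is (#blocks of size ≥ k) − (#blocks of size ≥ k + 1), so the partition is: 2 block(s) of size 1, 1 block(s) of size 2.
In nonincreasing order the block sizes are [2, 1, 1].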